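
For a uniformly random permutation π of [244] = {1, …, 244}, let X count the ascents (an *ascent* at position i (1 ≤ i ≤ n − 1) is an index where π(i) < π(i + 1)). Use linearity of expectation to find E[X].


Write X = Σ X_I over i = 1, …, 243, with X_I the indicator of one ascent.
There are 243 indicators.
For each fixed i, the pair (π(i), π(i+1)) is a uniformly random ordered pair of distinct values from {1, …, 244}; by symmetry P[π(i) < π(i+1)] = 1/2.
By linearity: E[X] = 243 · (1/2) = (244 − 1) · (1/2) = 243/2 ≈ 121.50000.

E[X] = 243/2 = 121.50000.


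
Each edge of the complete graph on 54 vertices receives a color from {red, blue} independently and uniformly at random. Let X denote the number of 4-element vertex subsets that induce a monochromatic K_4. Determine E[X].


Let X = Σ_S X_S over the C(54, 4) = 316251 subsets S of size 4, where X_S = 1 if the K_4 on S is monochromatic.
For a fixed S, the K_4 on S has C(4, 2) = 6 edges. P[all 6 edges red] = (1/2)^6, and likewise for blue, so P[monochromatic] = 2·(1/2)^6 = 2^{1 − 6} = 1/32.
By linearity of expectation: E[X] = C(54, 4) · 2^{1 − 6} = 316251 · 1/32 = 316251/32.
Numerically: E[X] ≈ 9882.844.

E[X] = C(54,4)·2^(1−C(4,2)) = 316251/32 ≈ 9882.844.


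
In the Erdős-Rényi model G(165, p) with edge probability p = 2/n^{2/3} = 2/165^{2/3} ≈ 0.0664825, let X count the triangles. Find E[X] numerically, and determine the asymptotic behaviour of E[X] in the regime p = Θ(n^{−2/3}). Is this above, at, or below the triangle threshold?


Number of potential triangles: C(165, 3) = 735130.
Each occurs with probability p³ ≈ (0.0664825)³ ≈ 2.93847567e-04.
By linearity: E[X] = C(165, 3)·p³ ≈ 735130 · 2.93847567e-04 ≈ 216.016162.
Since α = 2/3 < 1, p = c/n^{2/3} ≫ 1/n is above the triangle threshold p ~ 1/n. Asymptotically E[X] ~ (c³/6)·n^{3(1−α)} = (2³/6)·n^{1} → ∞; triangles are abundant w.h.p.

E[X] ≈ 216.016162; in regime p = Θ(1/n^{2/3}) E[X] diverges (above the triangle threshold p ~ 1/n).


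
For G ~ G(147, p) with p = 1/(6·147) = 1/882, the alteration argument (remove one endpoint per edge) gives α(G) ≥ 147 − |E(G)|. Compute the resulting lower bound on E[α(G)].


E[|E(G)|] = C(147, 2)·p = 10731 · (1/882) = 73/6.
E[α(G)] ≥ n − E[|E(G)|] = 147 − 73/6 = 809/6.
Numerically: ≈ 134.833333.
(This is only a lower bound; the true E[α(G)] may be larger.)

E[α(G)] ≥ 809/6 ≈ 134.833333.


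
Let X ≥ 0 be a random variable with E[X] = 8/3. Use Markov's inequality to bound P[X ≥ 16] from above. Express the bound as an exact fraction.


μ = E[X] = 8/3, a = 16.
Markov: P[X ≥ 16] ≤ μ/a = (8/3)/16 = 1/6.
Numerically: ≈ 0.1667.
(Since a = 16 > μ = 2.6667, the bound 1/6 is < 1 and informative.)

P[X ≥ 16] ≤ 1/6 ≈ 0.1667.


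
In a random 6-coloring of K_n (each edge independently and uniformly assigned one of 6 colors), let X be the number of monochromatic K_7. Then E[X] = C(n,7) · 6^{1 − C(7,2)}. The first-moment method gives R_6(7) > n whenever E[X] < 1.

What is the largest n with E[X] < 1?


We need C(n, 7) · 6^{1 − 21} < 1, i.e. C(n, 7) < 6^{21 − 1} = 3656158440062976.
Check values of n near the boundary:
  n = 562: C(562, 7) = 3384017972944752; 3384017972944752 < 3656158440062976? YES
  n = 563: C(563, 7) = 3426622515769596; 3426622515769596 < 3656158440062976? YES
  n = 564: C(564, 7) = 3469685994423792; 3469685994423792 < 3656158440062976? YES
  n = 565: C(565, 7) = 3513212521235560; 3513212521235560 < 3656158440062976? YES
  n = 566: C(566, 7) = 3557206237959440; 3557206237959440 < 3656158440062976? YES
  n = 567: C(567, 7) = 3601671315933933; 3601671315933933 < 3656158440062976? YES
  n = 568: C(568, 7) = 3646611956239704; 3646611956239704 < 3656158440062976? YES
  n = 569: C(569, 7) = 3692032389858348; 3692032389858348 < 3656158440062976? NO
  n = 570: C(570, 7) = 3737936877831720; 3737936877831720 < 3656158440062976? NO
The largest n with C(n, 7) < 3656158440062976 is n = 568 (where E[X] = 16882462760369/16926659444736 ≈ 0.9973889). Hence R_6(7) > 568, i.e. R_6(7) ≥ 569.

Largest n = 568; hence R_6(7) > 568.


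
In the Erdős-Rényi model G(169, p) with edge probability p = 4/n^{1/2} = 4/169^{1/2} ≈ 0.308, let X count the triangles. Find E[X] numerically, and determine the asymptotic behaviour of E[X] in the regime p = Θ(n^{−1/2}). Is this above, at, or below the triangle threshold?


Number of potential triangles: C(169, 3) = 790244.
Each occurs with probability p³ ≈ (0.308)³ ≈ 2.91306e-02.
By linearity: E[X] = C(169, 3)·p³ ≈ 790244 · 2.91306e-02 ≈ 23020.308.
Since α = 1/2 < 1, p = c/n^{1/2} ≫ 1/n is above the triangle threshold p ~ 1/n. Asymptotically E[X] ~ (c³/6)·n^{3(1−α)} = (4³/6)·n^{1.5} → ∞; triangles are abundant w.h.p.

E[X] ≈ 23020.308; in regime p = Θ(1/n^{1/2}) E[X] diverges (above the triangle threshold p ~ 1/n).


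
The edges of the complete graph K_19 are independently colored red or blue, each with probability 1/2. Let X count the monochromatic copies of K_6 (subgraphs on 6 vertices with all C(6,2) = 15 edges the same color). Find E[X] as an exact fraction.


Let X = Σ_S X_S over the C(19, 6) = 27132 subsets S of size 6, where X_S = 1 if the K_6 on S is monochromatic.
For a fixed S, the K_6 on S has C(6, 2) = 15 edges. P[all 15 edges red] = (1/2)^15, and likewise for blue, so P[monochromatic] = 2·(1/2)^15 = 2^{1 − 15} = 1/16384.
By linearity of expectation: E[X] = C(19, 6) · 2^{1 − 15} = 27132 · 1/16384 = 6783/4096.
Numerically: E[X] ≈ 1.656.

E[X] = C(19,6)·2^(1−C(6,2)) = 6783/4096 ≈ 1.656.


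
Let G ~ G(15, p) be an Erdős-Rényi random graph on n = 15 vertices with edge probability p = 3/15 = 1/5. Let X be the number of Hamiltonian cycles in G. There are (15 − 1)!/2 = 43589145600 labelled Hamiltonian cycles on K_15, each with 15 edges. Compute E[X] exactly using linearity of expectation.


K_15 has (15 − 1)!/2 = 43589145600 labelled Hamiltonian cycles.
For each such Hamiltonian cycle H, let X_H = 1 if all 15 edges of H are present in G. Then P[X_H = 1] = p^{15} = (1/5)^{15} = 1/30517578125.
Summing the indicators: E[X] = Σ_H E[X_H] = 43589145600 · p^{15} = 43589145600 · 1/30517578125 = 1743565824/1220703125.
Numerically: E[X] ≈ 1.4283.

E[X] = 43589145600 · (1/5)^{15} = 1743565824/1220703125 ≈ 1.4283.


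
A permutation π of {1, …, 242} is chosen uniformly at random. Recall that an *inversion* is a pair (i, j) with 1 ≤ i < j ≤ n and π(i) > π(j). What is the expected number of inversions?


Write X = Σ X_I over the C(242, 2) = 29161 pairs i < j, with X_I the indicator of one inversion.
There are 29161 indicators.
For each fixed pair i < j, the values π(i) and π(j) are two distinct elements of {1, …, 242} in uniformly random order; by symmetry P[π(i) > π(j)] = 1/2.
By linearity: E[X] = 29161 · (1/2) = C(242, 2) · (1/2) = 29161/2 = 29161/2 ≈ 14580.5000.

E[X] = 29161/2 = 14580.5000.


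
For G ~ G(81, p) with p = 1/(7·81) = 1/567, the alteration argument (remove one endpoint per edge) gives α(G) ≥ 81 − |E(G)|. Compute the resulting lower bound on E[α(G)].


E[|E(G)|] = C(81, 2)·p = 3240 · (1/567) = 40/7.
E[α(G)] ≥ n − E[|E(G)|] = 81 − 40/7 = 527/7.
Numerically: ≈ 75.2857.
(This is only a lower bound; the true E[α(G)] may be larger.)

E[α(G)] ≥ 527/7 ≈ 75.2857.


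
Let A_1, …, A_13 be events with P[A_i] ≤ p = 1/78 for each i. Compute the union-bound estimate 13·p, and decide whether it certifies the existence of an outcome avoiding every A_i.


Union bound: P[∪_{i=1}^{13} A_i] ≤ Σ_i P[A_i] ≤ 13·p = 13·(1/78) = 1/6.
Numerically: 1/6 ≈ 0.166667.
Is 1/6 < 1? YES.
Since P[∪ A_i] ≤ 1/6 < 1, the complement has P[∩ A_i^c] ≥ 1 − 1/6 = 5/6 > 0, so some outcome avoids every A_i.

13·p = 1/6 ≈ 0.166667; existence CERTIFIED by the union bound.


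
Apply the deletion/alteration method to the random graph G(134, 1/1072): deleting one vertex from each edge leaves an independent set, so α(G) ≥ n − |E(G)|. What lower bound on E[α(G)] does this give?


E[|E(G)|] = C(134, 2)·p = 8911 · (1/1072) = 133/16.
E[α(G)] ≥ n − E[|E(G)|] = 134 − 133/16 = 2011/16.
Numerically: ≈ 125.687500.
(This is only a lower bound; the true E[α(G)] may be larger.)

E[α(G)] ≥ 2011/16 ≈ 125.687500.


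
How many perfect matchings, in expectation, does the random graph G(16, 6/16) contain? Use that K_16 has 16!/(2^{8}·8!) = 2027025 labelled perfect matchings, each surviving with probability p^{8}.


K_16 has 16!/(2^{8}·8!) = 2027025 labelled perfect matchings.
For each such perfect matching H, let X_H = 1 if all 8 edges of H are present in G. Then P[X_H = 1] = p^{8} = (3/8)^{8} = 6561/16777216.
By linearity: E[X] = Σ_H E[X_H] = 2027025 · p^{8} = 2027025 · 6561/16777216 = 13299311025/16777216.
Numerically: E[X] ≈ 792.7.

E[X] = 2027025 · (3/8)^{8} = 13299311025/16777216 ≈ 792.7.


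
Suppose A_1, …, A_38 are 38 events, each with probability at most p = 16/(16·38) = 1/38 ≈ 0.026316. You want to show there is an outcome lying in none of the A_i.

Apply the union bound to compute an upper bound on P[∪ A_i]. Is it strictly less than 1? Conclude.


Union bound: P[∪_{i=1}^{38} A_i] ≤ Σ_i P[A_i] ≤ 38·p = 38·(1/38) = 1.
Numerically: 1 ≈ 1.000000.
Is 1 < 1? NO.
Since the bound 1 is ≥ 1, the union bound is uninformative here; it does NOT by itself certify existence.

38·p = 1 ≈ 1.000000; existence NOT certified by the union bound.


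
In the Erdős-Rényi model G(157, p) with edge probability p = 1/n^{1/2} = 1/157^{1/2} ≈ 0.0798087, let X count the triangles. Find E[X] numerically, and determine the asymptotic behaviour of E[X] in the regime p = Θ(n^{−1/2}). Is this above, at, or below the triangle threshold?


Number of potential triangles: C(157, 3) = 632710.
Each occurs with probability p³ ≈ (0.0798087)³ ≈ 5.08335595e-04.
By linearity: E[X] = C(157, 3)·p³ ≈ 632710 · 5.08335595e-04 ≈ 321.629014.
Since α = 1/2 < 1, p = c/n^{1/2} ≫ 1/n is above the triangle threshold p ~ 1/n. Asymptotically E[X] ~ (c³/6)·n^{3(1−α)} = (1³/6)·n^{1.5} → ∞; triangles are abundant w.h.p.

E[X] ≈ 321.629014; in regime p = Θ(1/n^{1/2}) E[X] diverges (above the triangle threshold p ~ 1/n).


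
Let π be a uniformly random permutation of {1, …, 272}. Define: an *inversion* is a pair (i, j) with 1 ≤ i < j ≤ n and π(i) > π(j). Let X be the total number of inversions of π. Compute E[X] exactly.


Write X = Σ X_I over the C(272, 2) = 36856 pairs i < j, with X_I the indicator of one inversion.
There are 36856 indicators.
For each fixed pair i < j, the values π(i) and π(j) are two distinct elements of {1, …, 272} in uniformly random order; by symmetry P[π(i) > π(j)] = 1/2.
By linearity: E[X] = 36856 · (1/2) = C(272, 2) · (1/2) = 36856/2 = 18428 ≈ 18428.000000.

E[X] = 18428 = 18428.000000.


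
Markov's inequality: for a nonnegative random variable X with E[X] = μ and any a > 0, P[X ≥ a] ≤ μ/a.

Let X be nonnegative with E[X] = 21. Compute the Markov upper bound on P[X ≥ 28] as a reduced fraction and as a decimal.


μ = E[X] = 21, a = 28.
Markov: P[X ≥ 28] ≤ μ/a = (21)/28 = 3/4.
Numerically: ≈ 0.750000.
(Since a = 28 > μ = 21.000000, the bound 3/4 is < 1 and informative.)

P[X ≥ 28] ≤ 3/4 ≈ 0.750000.


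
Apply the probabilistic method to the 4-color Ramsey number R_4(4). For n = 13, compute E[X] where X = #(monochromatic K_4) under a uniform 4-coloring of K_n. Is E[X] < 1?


E[X] = C(13, 4) · 4^{1 − 6} = 715 · 4^{−5} = 715/1024.
As a reduced fraction: E[X] = 715/1024 ≈ 0.6982.
Is E[X] < 1? YES.
Since E[X] < 1, there exists a 4-coloring of K_{13} with no monochromatic K_4; hence R_4(4) > 13.

E[X] = 715/1024 ≈ 0.6982; E[X] < 1, so R_4(4) > 13.


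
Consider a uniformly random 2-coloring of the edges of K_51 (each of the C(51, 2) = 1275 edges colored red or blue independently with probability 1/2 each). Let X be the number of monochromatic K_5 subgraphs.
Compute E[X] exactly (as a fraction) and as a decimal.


Let X = Σ_S X_S over the C(51, 5) = 2349060 subsets S of size 5, where X_S = 1 if the K_5 on S is monochromatic.
For a fixed S, the K_5 on S has C(5, 2) = 10 edges. P[all 10 edges red] = (1/2)^10, and likewise for blue, so P[monochromatic] = 2·(1/2)^10 = 2^{1 − 10} = 1/512.
Summing: E[X] = C(51, 5) · 2^{1 − 10} = 2349060 · 1/512 = 587265/128.
Numerically: E[X] ≈ 4588.007812.

E[X] = C(51,5)·2^(1−C(5,2)) = 587265/128 ≈ 4588.007812.


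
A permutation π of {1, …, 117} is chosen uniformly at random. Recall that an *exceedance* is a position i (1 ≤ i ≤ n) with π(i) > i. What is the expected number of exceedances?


Write X = Σ_{i=1}^{117} X_i, where X_i = 1_{π(i) > i}.
For each fixed i, π(i) is uniform over {1, …, 117} (marginal of a uniform permutation), so P[π(i) > i] = (n − i)/n. Summing: Σ_{i=1}^{117} (n − i)/n = (0 + 1 + … + 116)/117 = 117(117 − 1)/(2·117) = (117 − 1)/2.
Hence E[X] = Σ_{i=1}^{117} (117 − i)/117 = 58 ≈ 58.0000.

E[X] = 58 = 58.0000.


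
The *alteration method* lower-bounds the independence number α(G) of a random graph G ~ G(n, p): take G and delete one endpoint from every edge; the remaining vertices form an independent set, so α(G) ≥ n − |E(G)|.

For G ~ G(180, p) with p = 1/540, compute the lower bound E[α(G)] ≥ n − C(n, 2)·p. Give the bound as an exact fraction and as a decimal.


E[|E(G)|] = C(180, 2)·p = 16110 · (1/540) = 179/6.
E[α(G)] ≥ n − E[|E(G)|] = 180 − 179/6 = 901/6.
Numerically: ≈ 150.166667.
(This is only a lower bound; the true E[α(G)] may be larger.)

E[α(G)] ≥ 901/6 ≈ 150.166667.


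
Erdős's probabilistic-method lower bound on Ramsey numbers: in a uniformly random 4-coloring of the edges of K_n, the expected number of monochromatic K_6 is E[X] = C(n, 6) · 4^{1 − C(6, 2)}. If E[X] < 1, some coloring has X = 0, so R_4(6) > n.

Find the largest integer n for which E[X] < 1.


We need C(n, 6) · 4^{1 − 15} < 1, i.e. C(n, 6) < 4^{15 − 1} = 268435456.
Check values of n near the boundary:
  n = 75: C(75, 6) = 201359550; 201359550 < 268435456? YES
  n = 76: C(76, 6) = 218618940; 218618940 < 268435456? YES
  n = 77: C(77, 6) = 237093780; 237093780 < 268435456? YES
  n = 78: C(78, 6) = 256851595; 256851595 < 268435456? YES
  n = 79: C(79, 6) = 277962685; 277962685 < 268435456? NO
  n = 80: C(80, 6) = 300500200; 300500200 < 268435456? NO
The largest n with C(n, 6) < 268435456 is n = 78 (where E[X] = 256851595/268435456 ≈ 0.9568468). Hence R_4(6) > 78, i.e. R_4(6) ≥ 79.

Largest n = 78; hence R_4(6) > 78.


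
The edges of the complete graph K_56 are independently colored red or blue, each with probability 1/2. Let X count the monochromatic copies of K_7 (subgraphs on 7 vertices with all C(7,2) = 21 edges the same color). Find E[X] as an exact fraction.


Let X = Σ_S X_S over the C(56, 7) = 231917400 subsets S of size 7, where X_S = 1 if the K_7 on S is monochromatic.
For a fixed S, the K_7 on S has C(7, 2) = 21 edges. P[all 21 edges red] = (1/2)^21, and likewise for blue, so P[monochromatic] = 2·(1/2)^21 = 2^{1 − 21} = 1/1048576.
By linearity of expectation: E[X] = C(56, 7) · 2^{1 − 21} = 231917400 · 1/1048576 = 28989675/131072.
Numerically: E[X] ≈ 221.173668.

E[X] = C(56,7)·2^(1−C(7,2)) = 28989675/131072 ≈ 221.173668.


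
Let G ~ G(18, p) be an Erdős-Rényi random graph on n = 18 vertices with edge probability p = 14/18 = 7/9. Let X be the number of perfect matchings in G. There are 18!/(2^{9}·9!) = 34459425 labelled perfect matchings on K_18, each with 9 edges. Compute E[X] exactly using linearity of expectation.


K_18 has 18!/(2^{9}·9!) = 34459425 labelled perfect matchings.
For each such perfect matching H, let X_H = 1 if all 9 edges of H are present in G. Then P[X_H = 1] = p^{9} = (7/9)^{9} = 40353607/387420489.
Summing the indicators: E[X] = Σ_H E[X_H] = 34459425 · p^{9} = 34459425 · 40353607/387420489 = 17167433257975/4782969.
Numerically: E[X] ≈ 3.59e+06.

E[X] = 34459425 · (7/9)^{9} = 17167433257975/4782969 ≈ 3.59e+06.


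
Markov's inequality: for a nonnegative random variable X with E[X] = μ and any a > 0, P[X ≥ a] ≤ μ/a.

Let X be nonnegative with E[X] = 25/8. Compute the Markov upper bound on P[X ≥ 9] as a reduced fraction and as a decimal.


μ = E[X] = 25/8, a = 9.
Markov: P[X ≥ 9] ≤ μ/a = (25/8)/9 = 25/72.
Numerically: ≈ 0.347222.
(Since a = 9 > μ = 3.125000, the bound 25/72 is < 1 and informative.)

P[X ≥ 9] ≤ 25/72 ≈ 0.347222.


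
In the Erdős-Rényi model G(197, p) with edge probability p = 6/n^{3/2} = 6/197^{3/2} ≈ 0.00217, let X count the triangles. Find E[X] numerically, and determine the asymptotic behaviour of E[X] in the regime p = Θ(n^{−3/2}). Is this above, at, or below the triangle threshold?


Number of potential triangles: C(197, 3) = 1254890.
Each occurs with probability p³ ≈ (0.00217)³ ≈ 1.021776e-08.
By linearity: E[X] = C(197, 3)·p³ ≈ 1254890 · 1.021776e-08 ≈ 0.0128.
Since α = 3/2 > 1, p = c/n^{3/2} = o(1/n) is below the triangle threshold p ~ 1/n. Asymptotically E[X] ~ (c³/6)·n^{3(1−α)} = (6³/6)·n^{-1.5} → 0, so by Markov's inequality G has no triangles w.h.p.

E[X] ≈ 0.0128; in regime p = Θ(1/n^{3/2}) E[X] tends to 0 (below the triangle threshold p ~ 1/n).


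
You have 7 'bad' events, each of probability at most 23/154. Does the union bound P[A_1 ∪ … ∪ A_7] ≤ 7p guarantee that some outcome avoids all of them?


Union bound: P[∪_{i=1}^{7} A_i] ≤ Σ_i P[A_i] ≤ 7·p = 7·(23/154) = 23/22.
Numerically: 23/22 ≈ 1.045.
Is 23/22 < 1? NO.
Since the bound 23/22 is ≥ 1, the union bound is uninformative here; it does NOT by itself certify existence.

7·p = 23/22 ≈ 1.045; existence NOT certified by the union bound.


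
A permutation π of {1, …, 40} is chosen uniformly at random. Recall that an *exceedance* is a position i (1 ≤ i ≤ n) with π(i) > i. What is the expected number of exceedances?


Write X = Σ_{i=1}^{40} X_i, where X_i = 1_{π(i) > i}.
For each fixed i, π(i) is uniform over {1, …, 40} (marginal of a uniform permutation), so P[π(i) > i] = (n − i)/n. Summing: Σ_{i=1}^{40} (n − i)/n = (0 + 1 + … + 39)/40 = 40(40 − 1)/(2·40) = (40 − 1)/2.
Hence E[X] = Σ_{i=1}^{40} (40 − i)/40 = 39/2 ≈ 19.5000.

E[X] = 39/2 = 19.5000.


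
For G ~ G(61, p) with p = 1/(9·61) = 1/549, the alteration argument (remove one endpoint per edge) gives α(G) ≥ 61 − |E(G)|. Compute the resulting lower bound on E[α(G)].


E[|E(G)|] = C(61, 2)·p = 1830 · (1/549) = 10/3.
E[α(G)] ≥ n − E[|E(G)|] = 61 − 10/3 = 173/3.
Numerically: ≈ 57.6667.
(This is only a lower bound; the true E[α(G)] may be larger.)

E[α(G)] ≥ 173/3 ≈ 57.6667.


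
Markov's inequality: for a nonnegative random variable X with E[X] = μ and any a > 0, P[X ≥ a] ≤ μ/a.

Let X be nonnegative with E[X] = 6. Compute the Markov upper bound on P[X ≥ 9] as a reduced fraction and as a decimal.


μ = E[X] = 6, a = 9.
Markov: P[X ≥ 9] ≤ μ/a = (6)/9 = 2/3.
Numerically: ≈ 0.66667.
(Since a = 9 > μ = 6.00000, the bound 2/3 is < 1 and informative.)

P[X ≥ 9] ≤ 2/3 ≈ 0.66667.


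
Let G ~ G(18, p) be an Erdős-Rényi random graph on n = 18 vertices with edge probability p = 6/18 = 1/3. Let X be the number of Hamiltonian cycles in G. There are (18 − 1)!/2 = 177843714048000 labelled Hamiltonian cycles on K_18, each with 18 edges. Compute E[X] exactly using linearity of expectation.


K_18 has (18 − 1)!/2 = 177843714048000 labelled Hamiltonian cycles.
For each such Hamiltonian cycle H, let X_H = 1 if all 18 edges of H are present in G. Then P[X_H = 1] = p^{18} = (1/3)^{18} = 1/387420489.
By linearity: E[X] = Σ_H E[X_H] = 177843714048000 · p^{18} = 177843714048000 · 1/387420489 = 243955712000/531441.
Numerically: E[X] ≈ 4.5905e+05.

E[X] = 177843714048000 · (1/3)^{18} = 243955712000/531441 ≈ 4.5905e+05.


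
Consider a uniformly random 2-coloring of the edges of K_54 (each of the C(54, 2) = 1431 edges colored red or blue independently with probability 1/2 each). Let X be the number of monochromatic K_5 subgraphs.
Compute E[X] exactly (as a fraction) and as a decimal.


Let X = Σ_S X_S over the C(54, 5) = 3162510 subsets S of size 5, where X_S = 1 if the K_5 on S is monochromatic.
For a fixed S, the K_5 on S has C(5, 2) = 10 edges. P[all 10 edges red] = (1/2)^10, and likewise for blue, so P[monochromatic] = 2·(1/2)^10 = 2^{1 − 10} = 1/512.
By linearity: E[X] = C(54, 5) · 2^{1 − 10} = 3162510 · 1/512 = 1581255/256.
Numerically: E[X] ≈ 6176.777.

E[X] = C(54,5)·2^(1−C(5,2)) = 1581255/256 ≈ 6176.777.


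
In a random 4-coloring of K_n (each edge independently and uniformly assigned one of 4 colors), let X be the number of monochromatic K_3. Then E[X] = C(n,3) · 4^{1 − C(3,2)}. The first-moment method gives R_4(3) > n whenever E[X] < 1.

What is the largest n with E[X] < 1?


We need C(n, 3) · 4^{1 − 3} < 1, i.e. C(n, 3) < 4^{3 − 1} = 16.
Check values of n near the boundary:
  n = 3: C(3, 3) = 1; 1 < 16? YES
  n = 4: C(4, 3) = 4; 4 < 16? YES
  n = 5: C(5, 3) = 10; 10 < 16? YES
  n = 6: C(6, 3) = 20; 20 < 16? NO
The largest n with C(n, 3) < 16 is n = 5 (where E[X] = 5/8 ≈ 0.62500). Hence R_4(3) > 5, i.e. R_4(3) ≥ 6.

Largest n = 5; hence R_4(3) > 5.


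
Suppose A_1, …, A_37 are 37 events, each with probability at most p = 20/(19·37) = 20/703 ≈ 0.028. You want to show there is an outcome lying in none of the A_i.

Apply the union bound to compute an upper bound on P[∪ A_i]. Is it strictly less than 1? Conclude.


Union bound: P[∪_{i=1}^{37} A_i] ≤ Σ_i P[A_i] ≤ 37·p = 37·(20/703) = 20/19.
Numerically: 20/19 ≈ 1.053.
Is 20/19 < 1? NO.
Since the bound 20/19 is ≥ 1, the union bound is uninformative here; it does NOT by itself certify existence.

37·p = 20/19 ≈ 1.053; existence NOT certified by the union bound.


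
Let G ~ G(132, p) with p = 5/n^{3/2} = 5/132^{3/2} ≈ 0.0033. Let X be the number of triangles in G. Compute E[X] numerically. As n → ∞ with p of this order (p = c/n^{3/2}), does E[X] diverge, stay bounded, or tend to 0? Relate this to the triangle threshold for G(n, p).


Number of potential triangles: C(132, 3) = 374660.
Each occurs with probability p³ ≈ (0.0033)³ ≈ 3.58366e-08.
By linearity: E[X] = C(132, 3)·p³ ≈ 374660 · 3.58366e-08 ≈ 0.013.
Since α = 3/2 > 1, p = c/n^{3/2} = o(1/n) is below the triangle threshold p ~ 1/n. Asymptotically E[X] ~ (c³/6)·n^{3(1−α)} = (5³/6)·n^{-1.5} → 0, so by Markov's inequality G has no triangles w.h.p.

E[X] ≈ 0.013; in regime p = Θ(1/n^{3/2}) E[X] tends to 0 (below the triangle threshold p ~ 1/n).


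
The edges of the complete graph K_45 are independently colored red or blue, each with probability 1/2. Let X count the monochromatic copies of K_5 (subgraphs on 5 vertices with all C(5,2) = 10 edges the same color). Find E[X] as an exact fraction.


Let X = Σ_S X_S over the C(45, 5) = 1221759 subsets S of size 5, where X_S = 1 if the K_5 on S is monochromatic.
For a fixed S, the K_5 on S has C(5, 2) = 10 edges. P[all 10 edges red] = (1/2)^10, and likewise for blue, so P[monochromatic] = 2·(1/2)^10 = 2^{1 − 10} = 1/512.
By linearity: E[X] = C(45, 5) · 2^{1 − 10} = 1221759 · 1/512 = 1221759/512.
Numerically: E[X] ≈ 2386.248.

E[X] = C(45,5)·2^(1−C(5,2)) = 1221759/512 ≈ 2386.248.


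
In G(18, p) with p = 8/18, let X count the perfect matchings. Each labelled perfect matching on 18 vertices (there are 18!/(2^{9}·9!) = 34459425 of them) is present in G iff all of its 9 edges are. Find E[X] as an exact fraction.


K_18 has 18!/(2^{9}·9!) = 34459425 labelled perfect matchings.
For each such perfect matching H, let X_H = 1 if all 9 edges of H are present in G. Then P[X_H = 1] = p^{9} = (4/9)^{9} = 262144/387420489.
By linearity of expectation: E[X] = Σ_H E[X_H] = 34459425 · p^{9} = 34459425 · 262144/387420489 = 111522611200/4782969.
Numerically: E[X] ≈ 23317.

E[X] = 34459425 · (4/9)^{9} = 111522611200/4782969 ≈ 23317.


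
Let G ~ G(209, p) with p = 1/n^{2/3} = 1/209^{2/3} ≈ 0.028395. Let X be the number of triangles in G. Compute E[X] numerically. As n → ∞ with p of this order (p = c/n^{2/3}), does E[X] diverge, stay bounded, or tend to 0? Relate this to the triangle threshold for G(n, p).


Number of potential triangles: C(209, 3) = 1499784.
Each occurs with probability p³ ≈ (0.028395)³ ≈ 2.2893249e-05.
By linearity: E[X] = C(209, 3)·p³ ≈ 1499784 · 2.2893249e-05 ≈ 34.33493.
Since α = 2/3 < 1, p = c/n^{2/3} ≫ 1/n is above the triangle threshold p ~ 1/n. Asymptotically E[X] ~ (c³/6)·n^{3(1−α)} = (1³/6)·n^{1} → ∞; triangles are abundant w.h.p.

E[X] ≈ 34.33493; in regime p = Θ(1/n^{2/3}) E[X] diverges (above the triangle threshold p ~ 1/n).


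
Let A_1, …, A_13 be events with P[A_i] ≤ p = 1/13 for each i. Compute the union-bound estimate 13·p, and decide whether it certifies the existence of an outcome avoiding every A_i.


Union bound: P[∪_{i=1}^{13} A_i] ≤ Σ_i P[A_i] ≤ 13·p = 13·(1/13) = 1.
Numerically: 1 ≈ 1.0000.
Is 1 < 1? NO.
Since the bound 1 is ≥ 1, the union bound is uninformative here; it does NOT by itself certify existence.

13·p = 1 ≈ 1.0000; existence NOT certified by the union bound.


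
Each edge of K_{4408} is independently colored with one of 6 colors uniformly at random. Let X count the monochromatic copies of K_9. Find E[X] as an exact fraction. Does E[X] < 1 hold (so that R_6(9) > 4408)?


E[X] = C(4408, 9) · 6^{1 − 36} = 1717362945146264156457459600 · 6^{−35} = 1717362945146264156457459600/1719070799748422591028658176.
As a reduced fraction: E[X] = 35778394690547169926197075/35813974994758803979763712 ≈ 0.999007.
Is E[X] < 1? YES.
Since E[X] < 1, there exists a 6-coloring of K_{4408} with no monochromatic K_9; hence R_6(9) > 4408.

E[X] = 35778394690547169926197075/35813974994758803979763712 ≈ 0.999007; E[X] < 1, so R_6(9) > 4408.


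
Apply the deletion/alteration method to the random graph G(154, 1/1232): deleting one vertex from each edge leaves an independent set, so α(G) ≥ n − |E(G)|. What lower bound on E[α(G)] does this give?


E[|E(G)|] = C(154, 2)·p = 11781 · (1/1232) = 153/16.
E[α(G)] ≥ n − E[|E(G)|] = 154 − 153/16 = 2311/16.
Numerically: ≈ 144.438.
(This is only a lower bound; the true E[α(G)] may be larger.)

E[α(G)] ≥ 2311/16 ≈ 144.438.


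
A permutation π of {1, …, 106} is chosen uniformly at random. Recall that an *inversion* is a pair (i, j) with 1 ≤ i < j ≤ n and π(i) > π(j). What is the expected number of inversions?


Write X = Σ X_I over the C(106, 2) = 5565 pairs i < j, with X_I the indicator of one inversion.
There are 5565 indicators.
For each fixed pair i < j, the values π(i) and π(j) are two distinct elements of {1, …, 106} in uniformly random order; by symmetry P[π(i) > π(j)] = 1/2.
By linearity: E[X] = 5565 · (1/2) = C(106, 2) · (1/2) = 5565/2 = 5565/2 ≈ 2782.50000.

E[X] = 5565/2 = 2782.50000.


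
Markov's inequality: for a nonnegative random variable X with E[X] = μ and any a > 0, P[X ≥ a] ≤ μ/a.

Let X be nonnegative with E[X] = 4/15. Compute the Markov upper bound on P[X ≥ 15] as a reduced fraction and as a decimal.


μ = E[X] = 4/15, a = 15.
Markov: P[X ≥ 15] ≤ μ/a = (4/15)/15 = 4/225.
Numerically: ≈ 0.017778.
(Since a = 15 > μ = 0.266667, the bound 4/225 is < 1 and informative.)

P[X ≥ 15] ≤ 4/225 ≈ 0.017778.


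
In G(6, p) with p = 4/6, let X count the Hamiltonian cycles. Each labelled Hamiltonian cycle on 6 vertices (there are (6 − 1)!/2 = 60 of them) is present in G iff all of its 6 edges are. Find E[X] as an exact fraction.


K_6 has (6 − 1)!/2 = 60 labelled Hamiltonian cycles.
For each such Hamiltonian cycle H, let X_H = 1 if all 6 edges of H are present in G. Then P[X_H = 1] = p^{6} = (2/3)^{6} = 64/729.
By linearity: E[X] = Σ_H E[X_H] = 60 · p^{6} = 60 · 64/729 = 1280/243.
Numerically: E[X] ≈ 5.267.

E[X] = 60 · (2/3)^{6} = 1280/243 ≈ 5.267.


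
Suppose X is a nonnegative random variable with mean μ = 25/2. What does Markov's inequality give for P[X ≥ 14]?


μ = E[X] = 25/2, a = 14.
Markov: P[X ≥ 14] ≤ μ/a = (25/2)/14 = 25/28.
Numerically: ≈ 0.8929.
(Since a = 14 > μ = 12.5000, the bound 25/28 is < 1 and informative.)

P[X ≥ 14] ≤ 25/28 ≈ 0.8929.


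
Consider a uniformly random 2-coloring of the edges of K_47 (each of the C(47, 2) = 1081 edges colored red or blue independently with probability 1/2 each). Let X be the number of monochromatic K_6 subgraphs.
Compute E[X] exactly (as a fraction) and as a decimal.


Let X = Σ_S X_S over the C(47, 6) = 10737573 subsets S of size 6, where X_S = 1 if the K_6 on S is monochromatic.
For a fixed S, the K_6 on S has C(6, 2) = 15 edges. P[all 15 edges red] = (1/2)^15, and likewise for blue, so P[monochromatic] = 2·(1/2)^15 = 2^{1 − 15} = 1/16384.
Summing: E[X] = C(47, 6) · 2^{1 − 15} = 10737573 · 1/16384 = 10737573/16384.
Numerically: E[X] ≈ 655.369446.

E[X] = C(47,6)·2^(1−C(6,2)) = 10737573/16384 ≈ 655.369446.


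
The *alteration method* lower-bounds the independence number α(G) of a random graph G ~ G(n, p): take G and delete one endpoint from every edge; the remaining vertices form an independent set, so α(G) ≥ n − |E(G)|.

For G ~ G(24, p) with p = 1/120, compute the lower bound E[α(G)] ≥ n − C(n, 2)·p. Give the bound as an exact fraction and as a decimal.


E[|E(G)|] = C(24, 2)·p = 276 · (1/120) = 23/10.
E[α(G)] ≥ n − E[|E(G)|] = 24 − 23/10 = 217/10.
Numerically: ≈ 21.7000.
(This is only a lower bound; the true E[α(G)] may be larger.)

E[α(G)] ≥ 217/10 ≈ 21.7000.


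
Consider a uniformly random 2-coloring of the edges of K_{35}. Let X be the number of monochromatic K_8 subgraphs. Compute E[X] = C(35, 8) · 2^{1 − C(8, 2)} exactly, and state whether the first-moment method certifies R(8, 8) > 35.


E[X] = C(35, 8) · 2^{1 − 28} = 23535820 · 2^{−27} = 23535820/134217728.
As a reduced fraction: E[X] = 5883955/33554432 ≈ 0.175356.
Is E[X] < 1? YES.
Since E[X] < 1, there exists a 2-coloring of K_{35} with no monochromatic K_8; hence R(8, 8) > 35.

E[X] = 5883955/33554432 ≈ 0.175356; E[X] < 1, so R(8, 8) > 35.


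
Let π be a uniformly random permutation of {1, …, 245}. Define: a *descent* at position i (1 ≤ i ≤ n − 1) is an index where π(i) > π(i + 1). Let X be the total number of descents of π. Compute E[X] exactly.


Write X = Σ X_I over i = 1, …, 244, with X_I the indicator of one descent.
There are 244 indicators.
For each fixed i, the pair (π(i), π(i+1)) is a uniformly random ordered pair of distinct values from {1, …, 245}; by symmetry P[π(i) > π(i+1)] = 1/2.
By linearity: E[X] = 244 · (1/2) = (245 − 1) · (1/2) = 122 ≈ 122.000.

E[X] = 122 = 122.000.


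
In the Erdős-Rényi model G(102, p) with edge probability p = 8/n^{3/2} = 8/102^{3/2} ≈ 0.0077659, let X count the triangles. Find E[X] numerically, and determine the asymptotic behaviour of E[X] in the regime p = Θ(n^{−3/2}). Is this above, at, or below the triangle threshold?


Number of potential triangles: C(102, 3) = 171700.
Each occurs with probability p³ ≈ (0.0077659)³ ≈ 4.6834856e-07.
By linearity: E[X] = C(102, 3)·p³ ≈ 171700 · 4.6834856e-07 ≈ 0.08042.
Since α = 3/2 > 1, p = c/n^{3/2} = o(1/n) is below the triangle threshold p ~ 1/n. Asymptotically E[X] ~ (c³/6)·n^{3(1−α)} = (8³/6)·n^{-1.5} → 0, so by Markov's inequality G has no triangles w.h.p.

E[X] ≈ 0.08042; in regime p = Θ(1/n^{3/2}) E[X] tends to 0 (below the triangle threshold p ~ 1/n).


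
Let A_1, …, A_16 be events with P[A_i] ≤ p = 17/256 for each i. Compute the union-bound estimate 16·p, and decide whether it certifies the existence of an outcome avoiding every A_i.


Union bound: P[∪_{i=1}^{16} A_i] ≤ Σ_i P[A_i] ≤ 16·p = 16·(17/256) = 17/16.
Numerically: 17/16 ≈ 1.0625.
Is 17/16 < 1? NO.
Since the bound 17/16 is ≥ 1, the union bound is uninformative here; it does NOT by itself certify existence.

16·p = 17/16 ≈ 1.0625; existence NOT certified by the union bound.


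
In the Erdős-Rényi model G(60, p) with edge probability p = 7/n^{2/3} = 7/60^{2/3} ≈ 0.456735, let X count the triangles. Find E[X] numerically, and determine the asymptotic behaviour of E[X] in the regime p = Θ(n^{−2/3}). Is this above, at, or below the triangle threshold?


Number of potential triangles: C(60, 3) = 34220.
Each occurs with probability p³ ≈ (0.456735)³ ≈ 9.52777778e-02.
By linearity: E[X] = C(60, 3)·p³ ≈ 34220 · 9.52777778e-02 ≈ 3260.405556.
Since α = 2/3 < 1, p = c/n^{2/3} ≫ 1/n is above the triangle threshold p ~ 1/n. Asymptotically E[X] ~ (c³/6)·n^{3(1−α)} = (7³/6)·n^{1} → ∞; triangles are abundant w.h.p.

E[X] ≈ 3260.405556; in regime p = Θ(1/n^{2/3}) E[X] diverges (above the triangle threshold p ~ 1/n).


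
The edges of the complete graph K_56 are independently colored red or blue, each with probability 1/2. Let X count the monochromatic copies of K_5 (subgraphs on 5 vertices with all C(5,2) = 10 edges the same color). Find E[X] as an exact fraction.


Let X = Σ_S X_S over the C(56, 5) = 3819816 subsets S of size 5, where X_S = 1 if the K_5 on S is monochromatic.
For a fixed S, the K_5 on S has C(5, 2) = 10 edges. P[all 10 edges red] = (1/2)^10, and likewise for blue, so P[monochromatic] = 2·(1/2)^10 = 2^{1 − 10} = 1/512.
Summing: E[X] = C(56, 5) · 2^{1 − 10} = 3819816 · 1/512 = 477477/64.
Numerically: E[X] ≈ 7460.5781.

E[X] = C(56,5)·2^(1−C(5,2)) = 477477/64 ≈ 7460.5781.


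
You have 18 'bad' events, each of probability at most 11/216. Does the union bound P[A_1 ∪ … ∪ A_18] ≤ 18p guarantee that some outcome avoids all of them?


Union bound: P[∪_{i=1}^{18} A_i] ≤ Σ_i P[A_i] ≤ 18·p = 18·(11/216) = 11/12.
Numerically: 11/12 ≈ 0.917.
Is 11/12 < 1? YES.
Since P[∪ A_i] ≤ 11/12 < 1, the complement has P[∩ A_i^c] ≥ 1 − 11/12 = 1/12 > 0, so some outcome avoids every A_i.

18·p = 11/12 ≈ 0.917; existence CERTIFIED by the union bound.


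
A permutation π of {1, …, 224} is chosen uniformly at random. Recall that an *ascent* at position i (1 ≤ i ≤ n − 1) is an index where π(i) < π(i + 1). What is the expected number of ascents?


Write X = Σ X_I over i = 1, …, 223, with X_I the indicator of one ascent.
There are 223 indicators.
For each fixed i, the pair (π(i), π(i+1)) is a uniformly random ordered pair of distinct values from {1, …, 224}; by symmetry P[π(i) < π(i+1)] = 1/2.
By linearity: E[X] = 223 · (1/2) = (224 − 1) · (1/2) = 223/2 ≈ 111.5000.

E[X] = 223/2 = 111.5000.


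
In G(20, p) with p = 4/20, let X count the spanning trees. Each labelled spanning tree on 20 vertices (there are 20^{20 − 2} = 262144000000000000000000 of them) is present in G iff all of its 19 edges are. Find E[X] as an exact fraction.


K_20 has 20^{20 − 2} = 262144000000000000000000 labelled spanning trees.
For each such spanning tree H, let X_H = 1 if all 19 edges of H are present in G. Then P[X_H = 1] = p^{19} = (1/5)^{19} = 1/19073486328125.
By linearity of expectation: E[X] = Σ_H E[X_H] = 262144000000000000000000 · p^{19} = 262144000000000000000000 · 1/19073486328125 = 68719476736/5.
Numerically: E[X] ≈ 1.37e+10.

E[X] = 262144000000000000000000 · (1/5)^{19} = 68719476736/5 ≈ 1.37e+10.


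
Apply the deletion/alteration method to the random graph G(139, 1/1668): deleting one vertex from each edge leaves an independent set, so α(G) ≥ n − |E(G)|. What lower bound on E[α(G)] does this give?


E[|E(G)|] = C(139, 2)·p = 9591 · (1/1668) = 23/4.
E[α(G)] ≥ n − E[|E(G)|] = 139 − 23/4 = 533/4.
Numerically: ≈ 133.25000.
(This is only a lower bound; the true E[α(G)] may be larger.)

E[α(G)] ≥ 533/4 ≈ 133.25000.


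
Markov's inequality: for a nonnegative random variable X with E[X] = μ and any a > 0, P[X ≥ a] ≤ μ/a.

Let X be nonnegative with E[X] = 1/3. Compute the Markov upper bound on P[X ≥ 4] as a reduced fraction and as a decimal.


μ = E[X] = 1/3, a = 4.
Markov: P[X ≥ 4] ≤ μ/a = (1/3)/4 = 1/12.
Numerically: ≈ 0.083.
(Since a = 4 > μ = 0.333, the bound 1/12 is < 1 and informative.)

P[X ≥ 4] ≤ 1/12 ≈ 0.083.


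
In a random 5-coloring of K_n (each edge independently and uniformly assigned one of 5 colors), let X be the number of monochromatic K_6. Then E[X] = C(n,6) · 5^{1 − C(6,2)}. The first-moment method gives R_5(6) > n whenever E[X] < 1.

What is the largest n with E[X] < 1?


We need C(n, 6) · 5^{1 − 15} < 1, i.e. C(n, 6) < 5^{15 − 1} = 6103515625.
Check values of n near the boundary:
  n = 127: C(127, 6) = 5169379425; 5169379425 < 6103515625? YES
  n = 128: C(128, 6) = 5423611200; 5423611200 < 6103515625? YES
  n = 129: C(129, 6) = 5688177600; 5688177600 < 6103515625? YES
  n = 130: C(130, 6) = 5963412000; 5963412000 < 6103515625? YES
  n = 131: C(131, 6) = 6249655776; 6249655776 < 6103515625? NO
The largest n with C(n, 6) < 6103515625 is n = 130 (where E[X] = 47707296/48828125 ≈ 0.97705). Hence R_5(6) > 130, i.e. R_5(6) ≥ 131.

Largest n = 130; hence R_5(6) > 130.


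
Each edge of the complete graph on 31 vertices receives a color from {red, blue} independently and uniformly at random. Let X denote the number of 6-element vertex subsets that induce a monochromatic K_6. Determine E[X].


Let X = Σ_S X_S over the C(31, 6) = 736281 subsets S of size 6, where X_S = 1 if the K_6 on S is monochromatic.
For a fixed S, the K_6 on S has C(6, 2) = 15 edges. P[all 15 edges red] = (1/2)^15, and likewise for blue, so P[monochromatic] = 2·(1/2)^15 = 2^{1 − 15} = 1/16384.
By linearity of expectation: E[X] = C(31, 6) · 2^{1 − 15} = 736281 · 1/16384 = 736281/16384.
Numerically: E[X] ≈ 44.93903.

E[X] = C(31,6)·2^(1−C(6,2)) = 736281/16384 ≈ 44.93903.


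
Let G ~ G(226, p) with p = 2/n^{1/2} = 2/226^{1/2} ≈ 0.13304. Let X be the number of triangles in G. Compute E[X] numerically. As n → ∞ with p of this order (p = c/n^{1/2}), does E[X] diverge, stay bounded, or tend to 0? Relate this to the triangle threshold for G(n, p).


Number of potential triangles: C(226, 3) = 1898400.
Each occurs with probability p³ ≈ (0.13304)³ ≈ 2.3546552e-03.
By linearity: E[X] = C(226, 3)·p³ ≈ 1898400 · 2.3546552e-03 ≈ 4470.07751.
Since α = 1/2 < 1, p = c/n^{1/2} ≫ 1/n is above the triangle threshold p ~ 1/n. Asymptotically E[X] ~ (c³/6)·n^{3(1−α)} = (2³/6)·n^{1.5} → ∞; triangles are abundant w.h.p.

E[X] ≈ 4470.07751; in regime p = Θ(1/n^{1/2}) E[X] diverges (above the triangle threshold p ~ 1/n).


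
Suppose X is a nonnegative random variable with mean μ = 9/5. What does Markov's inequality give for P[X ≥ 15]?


μ = E[X] = 9/5, a = 15.
Markov: P[X ≥ 15] ≤ μ/a = (9/5)/15 = 3/25.
Numerically: ≈ 0.120000.
(Since a = 15 > μ = 1.800000, the bound 3/25 is < 1 and informative.)

P[X ≥ 15] ≤ 3/25 ≈ 0.120000.


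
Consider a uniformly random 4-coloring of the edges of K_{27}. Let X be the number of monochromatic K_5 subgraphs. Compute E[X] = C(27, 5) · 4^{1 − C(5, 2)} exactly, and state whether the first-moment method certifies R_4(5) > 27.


E[X] = C(27, 5) · 4^{1 − 10} = 80730 · 4^{−9} = 80730/262144.
As a reduced fraction: E[X] = 40365/131072 ≈ 0.307961.
Is E[X] < 1? YES.
Since E[X] < 1, there exists a 4-coloring of K_{27} with no monochromatic K_5; hence R_4(5) > 27.

E[X] = 40365/131072 ≈ 0.307961; E[X] < 1, so R_4(5) > 27.


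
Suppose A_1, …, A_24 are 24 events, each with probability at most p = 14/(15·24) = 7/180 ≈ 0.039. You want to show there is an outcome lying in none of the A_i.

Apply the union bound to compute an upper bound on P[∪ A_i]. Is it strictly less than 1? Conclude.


Union bound: P[∪_{i=1}^{24} A_i] ≤ Σ_i P[A_i] ≤ 24·p = 24·(7/180) = 14/15.
Numerically: 14/15 ≈ 0.933.
Is 14/15 < 1? YES.
Since P[∪ A_i] ≤ 14/15 < 1, the complement has P[∩ A_i^c] ≥ 1 − 14/15 = 1/15 > 0, so some outcome avoids every A_i.

24·p = 14/15 ≈ 0.933; existence CERTIFIED by the union bound.
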